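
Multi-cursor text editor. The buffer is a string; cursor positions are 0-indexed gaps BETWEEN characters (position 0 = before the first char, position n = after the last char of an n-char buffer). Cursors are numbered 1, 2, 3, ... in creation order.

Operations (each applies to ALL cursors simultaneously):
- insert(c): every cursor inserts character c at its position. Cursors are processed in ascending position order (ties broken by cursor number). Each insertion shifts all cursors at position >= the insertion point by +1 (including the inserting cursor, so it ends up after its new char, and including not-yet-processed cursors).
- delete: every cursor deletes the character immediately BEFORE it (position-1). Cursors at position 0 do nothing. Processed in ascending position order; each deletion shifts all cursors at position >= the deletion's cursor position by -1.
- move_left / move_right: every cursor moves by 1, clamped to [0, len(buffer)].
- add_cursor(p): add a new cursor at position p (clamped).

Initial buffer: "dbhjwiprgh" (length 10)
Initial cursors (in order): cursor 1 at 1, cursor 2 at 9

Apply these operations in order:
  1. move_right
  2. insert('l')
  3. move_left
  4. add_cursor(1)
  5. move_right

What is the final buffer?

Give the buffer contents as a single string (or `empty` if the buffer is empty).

Answer: dblhjwiprghl

Derivation:
After op 1 (move_right): buffer="dbhjwiprgh" (len 10), cursors c1@2 c2@10, authorship ..........
After op 2 (insert('l')): buffer="dblhjwiprghl" (len 12), cursors c1@3 c2@12, authorship ..1........2
After op 3 (move_left): buffer="dblhjwiprghl" (len 12), cursors c1@2 c2@11, authorship ..1........2
After op 4 (add_cursor(1)): buffer="dblhjwiprghl" (len 12), cursors c3@1 c1@2 c2@11, authorship ..1........2
After op 5 (move_right): buffer="dblhjwiprghl" (len 12), cursors c3@2 c1@3 c2@12, authorship ..1........2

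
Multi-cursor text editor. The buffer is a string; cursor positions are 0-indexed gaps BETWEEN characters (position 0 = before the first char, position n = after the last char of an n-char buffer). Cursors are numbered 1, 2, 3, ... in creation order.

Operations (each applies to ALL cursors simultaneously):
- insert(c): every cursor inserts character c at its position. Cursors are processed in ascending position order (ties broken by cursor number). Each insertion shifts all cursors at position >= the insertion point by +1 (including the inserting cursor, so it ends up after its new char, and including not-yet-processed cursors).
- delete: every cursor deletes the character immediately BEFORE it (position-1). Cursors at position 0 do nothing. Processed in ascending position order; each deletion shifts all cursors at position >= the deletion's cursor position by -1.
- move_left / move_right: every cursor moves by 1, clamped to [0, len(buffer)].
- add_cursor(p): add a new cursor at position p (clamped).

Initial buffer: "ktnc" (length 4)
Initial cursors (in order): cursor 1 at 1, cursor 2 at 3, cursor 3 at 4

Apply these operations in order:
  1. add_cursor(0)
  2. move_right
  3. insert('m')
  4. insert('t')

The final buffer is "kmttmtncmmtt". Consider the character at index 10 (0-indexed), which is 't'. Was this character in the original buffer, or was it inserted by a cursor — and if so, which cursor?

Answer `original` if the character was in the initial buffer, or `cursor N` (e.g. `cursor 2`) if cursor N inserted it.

Answer: cursor 2

Derivation:
After op 1 (add_cursor(0)): buffer="ktnc" (len 4), cursors c4@0 c1@1 c2@3 c3@4, authorship ....
After op 2 (move_right): buffer="ktnc" (len 4), cursors c4@1 c1@2 c2@4 c3@4, authorship ....
After op 3 (insert('m')): buffer="kmtmncmm" (len 8), cursors c4@2 c1@4 c2@8 c3@8, authorship .4.1..23
After op 4 (insert('t')): buffer="kmttmtncmmtt" (len 12), cursors c4@3 c1@6 c2@12 c3@12, authorship .44.11..2323
Authorship (.=original, N=cursor N): . 4 4 . 1 1 . . 2 3 2 3
Index 10: author = 2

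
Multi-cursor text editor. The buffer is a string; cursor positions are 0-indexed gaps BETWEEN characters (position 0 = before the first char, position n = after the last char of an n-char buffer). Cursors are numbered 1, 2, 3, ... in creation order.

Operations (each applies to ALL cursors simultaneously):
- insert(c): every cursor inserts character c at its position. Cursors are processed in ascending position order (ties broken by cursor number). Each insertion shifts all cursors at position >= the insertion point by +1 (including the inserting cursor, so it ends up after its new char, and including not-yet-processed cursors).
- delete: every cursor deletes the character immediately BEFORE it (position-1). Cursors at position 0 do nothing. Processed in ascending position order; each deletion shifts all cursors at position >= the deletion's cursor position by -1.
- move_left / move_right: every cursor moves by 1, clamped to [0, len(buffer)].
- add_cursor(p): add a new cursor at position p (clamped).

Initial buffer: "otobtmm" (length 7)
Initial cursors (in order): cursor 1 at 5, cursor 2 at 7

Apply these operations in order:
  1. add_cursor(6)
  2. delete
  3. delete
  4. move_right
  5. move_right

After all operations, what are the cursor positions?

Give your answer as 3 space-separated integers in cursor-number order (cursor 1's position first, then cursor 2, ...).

Answer: 1 1 1

Derivation:
After op 1 (add_cursor(6)): buffer="otobtmm" (len 7), cursors c1@5 c3@6 c2@7, authorship .......
After op 2 (delete): buffer="otob" (len 4), cursors c1@4 c2@4 c3@4, authorship ....
After op 3 (delete): buffer="o" (len 1), cursors c1@1 c2@1 c3@1, authorship .
After op 4 (move_right): buffer="o" (len 1), cursors c1@1 c2@1 c3@1, authorship .
After op 5 (move_right): buffer="o" (len 1), cursors c1@1 c2@1 c3@1, authorship .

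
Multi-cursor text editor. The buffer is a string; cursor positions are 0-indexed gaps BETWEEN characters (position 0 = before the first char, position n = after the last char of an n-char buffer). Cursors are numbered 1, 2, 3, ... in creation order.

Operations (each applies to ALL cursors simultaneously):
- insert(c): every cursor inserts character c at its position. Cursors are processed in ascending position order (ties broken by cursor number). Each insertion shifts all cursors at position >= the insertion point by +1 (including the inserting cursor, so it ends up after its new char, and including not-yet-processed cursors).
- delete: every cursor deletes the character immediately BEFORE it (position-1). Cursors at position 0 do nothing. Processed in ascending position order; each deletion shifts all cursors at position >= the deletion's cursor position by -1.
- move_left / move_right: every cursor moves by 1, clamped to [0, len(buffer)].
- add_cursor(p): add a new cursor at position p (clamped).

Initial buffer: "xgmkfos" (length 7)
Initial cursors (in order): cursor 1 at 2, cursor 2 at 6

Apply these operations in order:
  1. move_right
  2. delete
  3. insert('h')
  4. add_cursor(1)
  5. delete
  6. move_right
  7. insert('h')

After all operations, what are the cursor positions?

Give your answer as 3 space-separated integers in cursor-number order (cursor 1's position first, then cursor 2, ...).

After op 1 (move_right): buffer="xgmkfos" (len 7), cursors c1@3 c2@7, authorship .......
After op 2 (delete): buffer="xgkfo" (len 5), cursors c1@2 c2@5, authorship .....
After op 3 (insert('h')): buffer="xghkfoh" (len 7), cursors c1@3 c2@7, authorship ..1...2
After op 4 (add_cursor(1)): buffer="xghkfoh" (len 7), cursors c3@1 c1@3 c2@7, authorship ..1...2
After op 5 (delete): buffer="gkfo" (len 4), cursors c3@0 c1@1 c2@4, authorship ....
After op 6 (move_right): buffer="gkfo" (len 4), cursors c3@1 c1@2 c2@4, authorship ....
After op 7 (insert('h')): buffer="ghkhfoh" (len 7), cursors c3@2 c1@4 c2@7, authorship .3.1..2

Answer: 4 7 2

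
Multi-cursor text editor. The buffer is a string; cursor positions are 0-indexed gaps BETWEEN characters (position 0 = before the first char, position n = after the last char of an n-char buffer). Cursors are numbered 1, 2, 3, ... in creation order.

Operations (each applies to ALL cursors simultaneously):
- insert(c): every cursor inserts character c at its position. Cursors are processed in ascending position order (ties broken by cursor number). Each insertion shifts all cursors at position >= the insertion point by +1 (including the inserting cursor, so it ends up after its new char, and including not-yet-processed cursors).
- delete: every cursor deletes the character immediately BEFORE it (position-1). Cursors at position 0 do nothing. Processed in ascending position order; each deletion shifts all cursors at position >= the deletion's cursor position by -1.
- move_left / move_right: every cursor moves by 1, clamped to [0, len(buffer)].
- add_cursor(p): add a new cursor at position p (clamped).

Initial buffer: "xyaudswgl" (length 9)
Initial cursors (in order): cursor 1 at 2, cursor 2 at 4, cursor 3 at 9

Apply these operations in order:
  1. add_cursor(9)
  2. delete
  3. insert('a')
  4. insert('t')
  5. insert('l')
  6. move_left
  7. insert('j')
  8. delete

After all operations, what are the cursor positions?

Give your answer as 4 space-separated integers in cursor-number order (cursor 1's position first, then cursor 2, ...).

After op 1 (add_cursor(9)): buffer="xyaudswgl" (len 9), cursors c1@2 c2@4 c3@9 c4@9, authorship .........
After op 2 (delete): buffer="xadsw" (len 5), cursors c1@1 c2@2 c3@5 c4@5, authorship .....
After op 3 (insert('a')): buffer="xaaadswaa" (len 9), cursors c1@2 c2@4 c3@9 c4@9, authorship .1.2...34
After op 4 (insert('t')): buffer="xataatdswaatt" (len 13), cursors c1@3 c2@6 c3@13 c4@13, authorship .11.22...3434
After op 5 (insert('l')): buffer="xatlaatldswaattll" (len 17), cursors c1@4 c2@8 c3@17 c4@17, authorship .111.222...343434
After op 6 (move_left): buffer="xatlaatldswaattll" (len 17), cursors c1@3 c2@7 c3@16 c4@16, authorship .111.222...343434
After op 7 (insert('j')): buffer="xatjlaatjldswaattljjl" (len 21), cursors c1@4 c2@9 c3@20 c4@20, authorship .1111.2222...34343344
After op 8 (delete): buffer="xatlaatldswaattll" (len 17), cursors c1@3 c2@7 c3@16 c4@16, authorship .111.222...343434

Answer: 3 7 16 16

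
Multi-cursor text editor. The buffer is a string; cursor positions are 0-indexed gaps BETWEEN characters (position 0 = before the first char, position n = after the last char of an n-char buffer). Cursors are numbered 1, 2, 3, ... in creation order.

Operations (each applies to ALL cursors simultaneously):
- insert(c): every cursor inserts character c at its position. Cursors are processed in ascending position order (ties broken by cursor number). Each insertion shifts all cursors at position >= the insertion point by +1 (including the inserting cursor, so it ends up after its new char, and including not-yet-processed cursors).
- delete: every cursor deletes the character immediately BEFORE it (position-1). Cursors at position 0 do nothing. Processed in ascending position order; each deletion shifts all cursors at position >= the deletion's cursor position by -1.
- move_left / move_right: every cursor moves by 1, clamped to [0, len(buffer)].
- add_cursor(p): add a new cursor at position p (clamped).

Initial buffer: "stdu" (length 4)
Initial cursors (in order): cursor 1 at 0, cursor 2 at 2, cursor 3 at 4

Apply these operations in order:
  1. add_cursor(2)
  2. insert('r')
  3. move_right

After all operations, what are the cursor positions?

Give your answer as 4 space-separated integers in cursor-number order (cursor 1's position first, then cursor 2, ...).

Answer: 2 6 8 6

Derivation:
After op 1 (add_cursor(2)): buffer="stdu" (len 4), cursors c1@0 c2@2 c4@2 c3@4, authorship ....
After op 2 (insert('r')): buffer="rstrrdur" (len 8), cursors c1@1 c2@5 c4@5 c3@8, authorship 1..24..3
After op 3 (move_right): buffer="rstrrdur" (len 8), cursors c1@2 c2@6 c4@6 c3@8, authorship 1..24..3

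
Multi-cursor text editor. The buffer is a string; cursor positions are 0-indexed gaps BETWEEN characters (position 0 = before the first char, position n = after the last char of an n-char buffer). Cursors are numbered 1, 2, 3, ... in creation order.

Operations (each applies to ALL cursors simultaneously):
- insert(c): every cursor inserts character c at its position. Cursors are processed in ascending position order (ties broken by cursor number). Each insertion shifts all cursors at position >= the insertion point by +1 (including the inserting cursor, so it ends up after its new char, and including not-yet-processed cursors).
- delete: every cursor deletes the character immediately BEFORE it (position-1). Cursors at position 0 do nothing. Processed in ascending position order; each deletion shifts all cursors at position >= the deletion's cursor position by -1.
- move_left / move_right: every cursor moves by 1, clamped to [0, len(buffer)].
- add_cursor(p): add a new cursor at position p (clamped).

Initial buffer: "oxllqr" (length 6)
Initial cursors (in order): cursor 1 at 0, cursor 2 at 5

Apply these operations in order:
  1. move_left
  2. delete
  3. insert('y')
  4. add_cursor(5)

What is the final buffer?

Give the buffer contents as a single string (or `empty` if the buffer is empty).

After op 1 (move_left): buffer="oxllqr" (len 6), cursors c1@0 c2@4, authorship ......
After op 2 (delete): buffer="oxlqr" (len 5), cursors c1@0 c2@3, authorship .....
After op 3 (insert('y')): buffer="yoxlyqr" (len 7), cursors c1@1 c2@5, authorship 1...2..
After op 4 (add_cursor(5)): buffer="yoxlyqr" (len 7), cursors c1@1 c2@5 c3@5, authorship 1...2..

Answer: yoxlyqr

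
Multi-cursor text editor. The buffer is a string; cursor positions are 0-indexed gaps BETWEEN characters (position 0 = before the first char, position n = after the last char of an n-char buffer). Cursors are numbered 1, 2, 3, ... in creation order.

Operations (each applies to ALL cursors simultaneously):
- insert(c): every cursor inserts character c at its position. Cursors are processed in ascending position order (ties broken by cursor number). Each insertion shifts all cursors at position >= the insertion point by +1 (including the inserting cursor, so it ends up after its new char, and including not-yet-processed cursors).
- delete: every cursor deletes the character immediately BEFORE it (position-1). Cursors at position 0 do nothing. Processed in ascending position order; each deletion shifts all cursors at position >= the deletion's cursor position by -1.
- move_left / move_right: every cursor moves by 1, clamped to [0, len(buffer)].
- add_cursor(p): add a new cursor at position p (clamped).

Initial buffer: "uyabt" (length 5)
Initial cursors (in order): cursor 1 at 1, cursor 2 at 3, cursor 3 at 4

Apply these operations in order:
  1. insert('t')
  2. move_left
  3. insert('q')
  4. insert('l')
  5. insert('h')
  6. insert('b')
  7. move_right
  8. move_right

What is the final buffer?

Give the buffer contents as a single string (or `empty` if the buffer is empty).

Answer: uqlhbtyaqlhbtbqlhbtt

Derivation:
After op 1 (insert('t')): buffer="utyatbtt" (len 8), cursors c1@2 c2@5 c3@7, authorship .1..2.3.
After op 2 (move_left): buffer="utyatbtt" (len 8), cursors c1@1 c2@4 c3@6, authorship .1..2.3.
After op 3 (insert('q')): buffer="uqtyaqtbqtt" (len 11), cursors c1@2 c2@6 c3@9, authorship .11..22.33.
After op 4 (insert('l')): buffer="uqltyaqltbqltt" (len 14), cursors c1@3 c2@8 c3@12, authorship .111..222.333.
After op 5 (insert('h')): buffer="uqlhtyaqlhtbqlhtt" (len 17), cursors c1@4 c2@10 c3@15, authorship .1111..2222.3333.
After op 6 (insert('b')): buffer="uqlhbtyaqlhbtbqlhbtt" (len 20), cursors c1@5 c2@12 c3@18, authorship .11111..22222.33333.
After op 7 (move_right): buffer="uqlhbtyaqlhbtbqlhbtt" (len 20), cursors c1@6 c2@13 c3@19, authorship .11111..22222.33333.
After op 8 (move_right): buffer="uqlhbtyaqlhbtbqlhbtt" (len 20), cursors c1@7 c2@14 c3@20, authorship .11111..22222.33333.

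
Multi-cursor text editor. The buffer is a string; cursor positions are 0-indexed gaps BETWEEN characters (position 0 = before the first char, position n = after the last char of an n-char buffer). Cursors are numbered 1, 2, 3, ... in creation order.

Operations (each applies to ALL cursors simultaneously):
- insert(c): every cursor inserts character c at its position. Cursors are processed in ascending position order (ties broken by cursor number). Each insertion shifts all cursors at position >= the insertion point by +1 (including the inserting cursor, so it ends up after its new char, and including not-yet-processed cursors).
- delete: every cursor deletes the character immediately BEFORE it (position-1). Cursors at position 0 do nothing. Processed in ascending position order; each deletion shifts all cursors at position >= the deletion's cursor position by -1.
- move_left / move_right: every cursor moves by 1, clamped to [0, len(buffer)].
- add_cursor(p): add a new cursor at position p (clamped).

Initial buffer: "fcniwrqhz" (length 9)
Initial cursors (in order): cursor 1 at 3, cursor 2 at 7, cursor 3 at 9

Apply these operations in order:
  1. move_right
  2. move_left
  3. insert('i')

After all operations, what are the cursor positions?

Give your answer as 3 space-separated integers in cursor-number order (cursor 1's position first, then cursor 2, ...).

After op 1 (move_right): buffer="fcniwrqhz" (len 9), cursors c1@4 c2@8 c3@9, authorship .........
After op 2 (move_left): buffer="fcniwrqhz" (len 9), cursors c1@3 c2@7 c3@8, authorship .........
After op 3 (insert('i')): buffer="fcniiwrqihiz" (len 12), cursors c1@4 c2@9 c3@11, authorship ...1....2.3.

Answer: 4 9 11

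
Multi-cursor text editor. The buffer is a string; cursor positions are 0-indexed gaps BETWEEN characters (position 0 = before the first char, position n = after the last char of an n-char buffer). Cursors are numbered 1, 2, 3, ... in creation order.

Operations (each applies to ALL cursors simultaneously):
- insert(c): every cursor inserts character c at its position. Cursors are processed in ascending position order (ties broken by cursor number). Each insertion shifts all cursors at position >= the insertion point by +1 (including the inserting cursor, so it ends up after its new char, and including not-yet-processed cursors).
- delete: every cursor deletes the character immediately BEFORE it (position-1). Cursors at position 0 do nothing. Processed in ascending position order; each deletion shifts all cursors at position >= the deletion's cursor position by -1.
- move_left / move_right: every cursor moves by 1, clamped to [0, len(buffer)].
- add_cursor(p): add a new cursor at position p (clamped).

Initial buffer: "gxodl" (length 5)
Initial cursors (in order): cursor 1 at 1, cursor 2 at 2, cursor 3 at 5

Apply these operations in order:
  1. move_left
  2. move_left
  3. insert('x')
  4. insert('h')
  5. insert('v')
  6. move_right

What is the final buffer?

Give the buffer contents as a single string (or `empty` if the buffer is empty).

After op 1 (move_left): buffer="gxodl" (len 5), cursors c1@0 c2@1 c3@4, authorship .....
After op 2 (move_left): buffer="gxodl" (len 5), cursors c1@0 c2@0 c3@3, authorship .....
After op 3 (insert('x')): buffer="xxgxoxdl" (len 8), cursors c1@2 c2@2 c3@6, authorship 12...3..
After op 4 (insert('h')): buffer="xxhhgxoxhdl" (len 11), cursors c1@4 c2@4 c3@9, authorship 1212...33..
After op 5 (insert('v')): buffer="xxhhvvgxoxhvdl" (len 14), cursors c1@6 c2@6 c3@12, authorship 121212...333..
After op 6 (move_right): buffer="xxhhvvgxoxhvdl" (len 14), cursors c1@7 c2@7 c3@13, authorship 121212...333..

Answer: xxhhvvgxoxhvdl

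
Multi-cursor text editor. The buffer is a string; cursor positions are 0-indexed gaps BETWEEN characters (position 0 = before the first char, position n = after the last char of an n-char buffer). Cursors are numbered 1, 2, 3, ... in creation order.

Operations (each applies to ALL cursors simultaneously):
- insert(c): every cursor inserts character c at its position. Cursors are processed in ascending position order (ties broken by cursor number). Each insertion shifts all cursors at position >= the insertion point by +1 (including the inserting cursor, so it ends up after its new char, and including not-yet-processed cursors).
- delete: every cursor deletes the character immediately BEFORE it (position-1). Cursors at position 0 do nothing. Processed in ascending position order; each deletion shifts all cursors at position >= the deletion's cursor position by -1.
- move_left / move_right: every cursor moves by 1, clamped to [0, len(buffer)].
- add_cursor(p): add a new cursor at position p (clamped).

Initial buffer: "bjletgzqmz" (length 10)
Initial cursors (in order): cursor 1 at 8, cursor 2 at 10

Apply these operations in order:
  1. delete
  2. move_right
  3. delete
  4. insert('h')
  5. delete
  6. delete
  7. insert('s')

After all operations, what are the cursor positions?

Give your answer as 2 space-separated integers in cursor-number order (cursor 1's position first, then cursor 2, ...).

After op 1 (delete): buffer="bjletgzm" (len 8), cursors c1@7 c2@8, authorship ........
After op 2 (move_right): buffer="bjletgzm" (len 8), cursors c1@8 c2@8, authorship ........
After op 3 (delete): buffer="bjletg" (len 6), cursors c1@6 c2@6, authorship ......
After op 4 (insert('h')): buffer="bjletghh" (len 8), cursors c1@8 c2@8, authorship ......12
After op 5 (delete): buffer="bjletg" (len 6), cursors c1@6 c2@6, authorship ......
After op 6 (delete): buffer="bjle" (len 4), cursors c1@4 c2@4, authorship ....
After op 7 (insert('s')): buffer="bjless" (len 6), cursors c1@6 c2@6, authorship ....12

Answer: 6 6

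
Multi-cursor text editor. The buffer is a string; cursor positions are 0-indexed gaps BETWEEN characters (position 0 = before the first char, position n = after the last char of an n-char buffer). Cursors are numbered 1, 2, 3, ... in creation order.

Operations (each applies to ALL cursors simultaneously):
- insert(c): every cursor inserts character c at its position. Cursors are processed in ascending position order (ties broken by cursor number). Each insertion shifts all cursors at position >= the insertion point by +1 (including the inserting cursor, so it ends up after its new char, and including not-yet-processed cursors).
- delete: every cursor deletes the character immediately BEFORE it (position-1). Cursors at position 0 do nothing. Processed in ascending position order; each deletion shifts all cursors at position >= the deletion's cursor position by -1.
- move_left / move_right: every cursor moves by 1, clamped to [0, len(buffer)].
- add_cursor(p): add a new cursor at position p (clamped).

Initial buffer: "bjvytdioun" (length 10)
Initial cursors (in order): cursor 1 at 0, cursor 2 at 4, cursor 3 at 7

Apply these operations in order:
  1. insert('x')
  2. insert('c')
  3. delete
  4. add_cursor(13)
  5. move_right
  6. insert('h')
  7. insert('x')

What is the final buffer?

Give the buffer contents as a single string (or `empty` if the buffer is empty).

Answer: xbhxjvyxthxdixohxunhx

Derivation:
After op 1 (insert('x')): buffer="xbjvyxtdixoun" (len 13), cursors c1@1 c2@6 c3@10, authorship 1....2...3...
After op 2 (insert('c')): buffer="xcbjvyxctdixcoun" (len 16), cursors c1@2 c2@8 c3@13, authorship 11....22...33...
After op 3 (delete): buffer="xbjvyxtdixoun" (len 13), cursors c1@1 c2@6 c3@10, authorship 1....2...3...
After op 4 (add_cursor(13)): buffer="xbjvyxtdixoun" (len 13), cursors c1@1 c2@6 c3@10 c4@13, authorship 1....2...3...
After op 5 (move_right): buffer="xbjvyxtdixoun" (len 13), cursors c1@2 c2@7 c3@11 c4@13, authorship 1....2...3...
After op 6 (insert('h')): buffer="xbhjvyxthdixohunh" (len 17), cursors c1@3 c2@9 c3@14 c4@17, authorship 1.1...2.2..3.3..4
After op 7 (insert('x')): buffer="xbhxjvyxthxdixohxunhx" (len 21), cursors c1@4 c2@11 c3@17 c4@21, authorship 1.11...2.22..3.33..44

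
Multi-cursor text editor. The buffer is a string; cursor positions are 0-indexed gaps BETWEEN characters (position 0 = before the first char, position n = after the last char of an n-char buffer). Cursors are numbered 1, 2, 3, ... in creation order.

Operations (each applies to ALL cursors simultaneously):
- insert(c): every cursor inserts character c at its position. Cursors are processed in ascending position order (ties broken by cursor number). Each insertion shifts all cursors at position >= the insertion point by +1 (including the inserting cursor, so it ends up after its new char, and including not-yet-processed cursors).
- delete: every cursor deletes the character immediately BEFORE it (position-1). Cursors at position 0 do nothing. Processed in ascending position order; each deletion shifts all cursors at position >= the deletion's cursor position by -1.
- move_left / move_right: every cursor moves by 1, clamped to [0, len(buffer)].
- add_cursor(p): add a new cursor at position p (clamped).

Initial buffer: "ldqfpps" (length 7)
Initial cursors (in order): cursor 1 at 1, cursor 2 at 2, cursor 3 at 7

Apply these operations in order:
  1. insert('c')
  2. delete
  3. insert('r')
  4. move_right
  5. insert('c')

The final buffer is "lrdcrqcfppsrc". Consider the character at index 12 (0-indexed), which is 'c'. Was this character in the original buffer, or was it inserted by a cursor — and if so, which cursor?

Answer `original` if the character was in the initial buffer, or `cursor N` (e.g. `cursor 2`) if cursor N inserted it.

Answer: cursor 3

Derivation:
After op 1 (insert('c')): buffer="lcdcqfppsc" (len 10), cursors c1@2 c2@4 c3@10, authorship .1.2.....3
After op 2 (delete): buffer="ldqfpps" (len 7), cursors c1@1 c2@2 c3@7, authorship .......
After op 3 (insert('r')): buffer="lrdrqfppsr" (len 10), cursors c1@2 c2@4 c3@10, authorship .1.2.....3
After op 4 (move_right): buffer="lrdrqfppsr" (len 10), cursors c1@3 c2@5 c3@10, authorship .1.2.....3
After op 5 (insert('c')): buffer="lrdcrqcfppsrc" (len 13), cursors c1@4 c2@7 c3@13, authorship .1.12.2....33
Authorship (.=original, N=cursor N): . 1 . 1 2 . 2 . . . . 3 3
Index 12: author = 3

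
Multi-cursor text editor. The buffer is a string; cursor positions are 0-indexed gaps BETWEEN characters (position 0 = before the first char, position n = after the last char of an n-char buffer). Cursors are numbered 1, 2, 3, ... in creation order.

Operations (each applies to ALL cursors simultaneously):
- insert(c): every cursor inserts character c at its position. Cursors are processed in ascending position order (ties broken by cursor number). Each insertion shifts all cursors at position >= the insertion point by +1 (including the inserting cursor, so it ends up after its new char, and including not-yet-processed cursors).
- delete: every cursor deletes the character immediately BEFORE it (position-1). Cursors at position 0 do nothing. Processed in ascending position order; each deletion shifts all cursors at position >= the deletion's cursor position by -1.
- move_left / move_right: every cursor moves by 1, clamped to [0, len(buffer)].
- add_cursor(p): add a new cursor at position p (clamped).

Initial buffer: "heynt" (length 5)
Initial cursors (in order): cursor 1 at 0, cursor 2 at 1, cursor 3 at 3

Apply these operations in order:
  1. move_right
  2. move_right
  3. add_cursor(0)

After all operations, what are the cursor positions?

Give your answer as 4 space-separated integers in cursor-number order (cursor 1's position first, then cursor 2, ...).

Answer: 2 3 5 0

Derivation:
After op 1 (move_right): buffer="heynt" (len 5), cursors c1@1 c2@2 c3@4, authorship .....
After op 2 (move_right): buffer="heynt" (len 5), cursors c1@2 c2@3 c3@5, authorship .....
After op 3 (add_cursor(0)): buffer="heynt" (len 5), cursors c4@0 c1@2 c2@3 c3@5, authorship .....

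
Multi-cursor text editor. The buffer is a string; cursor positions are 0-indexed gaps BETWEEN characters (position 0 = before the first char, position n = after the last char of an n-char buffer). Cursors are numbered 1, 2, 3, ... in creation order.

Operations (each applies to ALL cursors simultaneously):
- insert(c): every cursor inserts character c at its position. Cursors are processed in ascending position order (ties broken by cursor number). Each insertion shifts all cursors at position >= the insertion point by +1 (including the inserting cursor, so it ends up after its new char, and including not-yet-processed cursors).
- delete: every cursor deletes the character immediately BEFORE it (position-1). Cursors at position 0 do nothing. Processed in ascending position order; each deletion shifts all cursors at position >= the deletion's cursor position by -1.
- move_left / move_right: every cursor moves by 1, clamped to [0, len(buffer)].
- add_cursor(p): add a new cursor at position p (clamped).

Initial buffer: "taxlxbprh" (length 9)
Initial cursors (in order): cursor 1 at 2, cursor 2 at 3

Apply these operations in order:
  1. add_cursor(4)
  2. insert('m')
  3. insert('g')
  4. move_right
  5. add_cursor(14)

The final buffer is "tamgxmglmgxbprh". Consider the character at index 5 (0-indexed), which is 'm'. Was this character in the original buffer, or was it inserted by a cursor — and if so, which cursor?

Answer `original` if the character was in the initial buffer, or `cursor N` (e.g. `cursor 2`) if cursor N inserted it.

Answer: cursor 2

Derivation:
After op 1 (add_cursor(4)): buffer="taxlxbprh" (len 9), cursors c1@2 c2@3 c3@4, authorship .........
After op 2 (insert('m')): buffer="tamxmlmxbprh" (len 12), cursors c1@3 c2@5 c3@7, authorship ..1.2.3.....
After op 3 (insert('g')): buffer="tamgxmglmgxbprh" (len 15), cursors c1@4 c2@7 c3@10, authorship ..11.22.33.....
After op 4 (move_right): buffer="tamgxmglmgxbprh" (len 15), cursors c1@5 c2@8 c3@11, authorship ..11.22.33.....
After op 5 (add_cursor(14)): buffer="tamgxmglmgxbprh" (len 15), cursors c1@5 c2@8 c3@11 c4@14, authorship ..11.22.33.....
Authorship (.=original, N=cursor N): . . 1 1 . 2 2 . 3 3 . . . . .
Index 5: author = 2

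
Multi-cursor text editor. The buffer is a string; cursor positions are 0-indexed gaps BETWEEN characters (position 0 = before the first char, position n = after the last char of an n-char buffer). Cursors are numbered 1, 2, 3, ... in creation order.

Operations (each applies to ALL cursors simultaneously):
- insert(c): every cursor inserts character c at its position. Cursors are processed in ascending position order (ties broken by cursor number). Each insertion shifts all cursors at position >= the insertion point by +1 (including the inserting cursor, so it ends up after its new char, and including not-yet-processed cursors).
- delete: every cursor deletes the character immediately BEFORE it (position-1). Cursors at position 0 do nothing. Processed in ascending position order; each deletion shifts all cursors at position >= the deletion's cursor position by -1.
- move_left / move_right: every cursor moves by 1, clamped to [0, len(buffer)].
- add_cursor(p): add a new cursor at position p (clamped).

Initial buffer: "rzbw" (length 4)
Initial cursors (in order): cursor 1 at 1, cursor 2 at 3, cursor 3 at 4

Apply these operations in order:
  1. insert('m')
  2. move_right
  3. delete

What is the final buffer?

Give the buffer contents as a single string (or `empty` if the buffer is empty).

Answer: rmbm

Derivation:
After op 1 (insert('m')): buffer="rmzbmwm" (len 7), cursors c1@2 c2@5 c3@7, authorship .1..2.3
After op 2 (move_right): buffer="rmzbmwm" (len 7), cursors c1@3 c2@6 c3@7, authorship .1..2.3
After op 3 (delete): buffer="rmbm" (len 4), cursors c1@2 c2@4 c3@4, authorship .1.2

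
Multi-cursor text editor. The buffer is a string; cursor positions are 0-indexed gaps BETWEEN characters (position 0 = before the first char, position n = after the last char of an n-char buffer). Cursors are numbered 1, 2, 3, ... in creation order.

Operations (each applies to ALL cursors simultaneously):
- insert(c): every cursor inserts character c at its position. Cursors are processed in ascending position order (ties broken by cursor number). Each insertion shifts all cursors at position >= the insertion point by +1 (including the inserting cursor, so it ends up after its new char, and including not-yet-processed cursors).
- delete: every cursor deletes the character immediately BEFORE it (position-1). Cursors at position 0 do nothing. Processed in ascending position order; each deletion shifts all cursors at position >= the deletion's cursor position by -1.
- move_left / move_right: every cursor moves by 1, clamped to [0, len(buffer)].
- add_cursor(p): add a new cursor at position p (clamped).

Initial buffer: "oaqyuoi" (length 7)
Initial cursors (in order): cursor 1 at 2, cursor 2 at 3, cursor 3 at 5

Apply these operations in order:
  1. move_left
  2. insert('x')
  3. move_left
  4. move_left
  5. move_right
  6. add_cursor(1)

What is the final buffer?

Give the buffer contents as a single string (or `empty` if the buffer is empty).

After op 1 (move_left): buffer="oaqyuoi" (len 7), cursors c1@1 c2@2 c3@4, authorship .......
After op 2 (insert('x')): buffer="oxaxqyxuoi" (len 10), cursors c1@2 c2@4 c3@7, authorship .1.2..3...
After op 3 (move_left): buffer="oxaxqyxuoi" (len 10), cursors c1@1 c2@3 c3@6, authorship .1.2..3...
After op 4 (move_left): buffer="oxaxqyxuoi" (len 10), cursors c1@0 c2@2 c3@5, authorship .1.2..3...
After op 5 (move_right): buffer="oxaxqyxuoi" (len 10), cursors c1@1 c2@3 c3@6, authorship .1.2..3...
After op 6 (add_cursor(1)): buffer="oxaxqyxuoi" (len 10), cursors c1@1 c4@1 c2@3 c3@6, authorship .1.2..3...

Answer: oxaxqyxuoi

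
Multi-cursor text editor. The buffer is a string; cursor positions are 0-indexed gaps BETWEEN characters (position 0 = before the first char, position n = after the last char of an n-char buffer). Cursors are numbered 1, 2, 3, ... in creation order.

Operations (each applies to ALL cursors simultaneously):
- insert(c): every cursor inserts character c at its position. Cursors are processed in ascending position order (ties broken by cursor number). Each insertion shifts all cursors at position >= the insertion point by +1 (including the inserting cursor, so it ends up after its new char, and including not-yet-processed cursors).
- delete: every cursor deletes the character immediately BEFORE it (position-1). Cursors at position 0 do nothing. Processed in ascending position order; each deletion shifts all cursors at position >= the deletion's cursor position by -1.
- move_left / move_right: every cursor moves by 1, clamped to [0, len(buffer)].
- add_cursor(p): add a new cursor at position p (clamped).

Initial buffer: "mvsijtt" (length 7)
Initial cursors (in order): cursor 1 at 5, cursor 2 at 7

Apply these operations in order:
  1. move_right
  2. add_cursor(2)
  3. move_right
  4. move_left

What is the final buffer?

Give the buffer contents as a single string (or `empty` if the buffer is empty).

After op 1 (move_right): buffer="mvsijtt" (len 7), cursors c1@6 c2@7, authorship .......
After op 2 (add_cursor(2)): buffer="mvsijtt" (len 7), cursors c3@2 c1@6 c2@7, authorship .......
After op 3 (move_right): buffer="mvsijtt" (len 7), cursors c3@3 c1@7 c2@7, authorship .......
After op 4 (move_left): buffer="mvsijtt" (len 7), cursors c3@2 c1@6 c2@6, authorship .......

Answer: mvsijtt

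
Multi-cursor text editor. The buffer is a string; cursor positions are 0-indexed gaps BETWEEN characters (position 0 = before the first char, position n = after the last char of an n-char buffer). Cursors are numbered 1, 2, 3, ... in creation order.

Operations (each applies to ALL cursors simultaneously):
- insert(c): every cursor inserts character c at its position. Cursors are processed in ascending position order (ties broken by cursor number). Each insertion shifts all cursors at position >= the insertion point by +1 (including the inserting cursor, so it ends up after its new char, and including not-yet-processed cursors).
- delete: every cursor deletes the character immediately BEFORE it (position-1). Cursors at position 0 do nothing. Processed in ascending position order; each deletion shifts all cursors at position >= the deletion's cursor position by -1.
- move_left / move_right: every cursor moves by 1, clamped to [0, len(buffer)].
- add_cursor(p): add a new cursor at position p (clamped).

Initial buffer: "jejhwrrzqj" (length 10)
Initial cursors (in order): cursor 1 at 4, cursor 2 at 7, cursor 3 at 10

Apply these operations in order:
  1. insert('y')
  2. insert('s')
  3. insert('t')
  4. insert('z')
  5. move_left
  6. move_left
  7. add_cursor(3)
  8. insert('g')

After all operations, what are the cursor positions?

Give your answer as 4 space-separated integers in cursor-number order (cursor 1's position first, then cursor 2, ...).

Answer: 8 16 24 4

Derivation:
After op 1 (insert('y')): buffer="jejhywrryzqjy" (len 13), cursors c1@5 c2@9 c3@13, authorship ....1...2...3
After op 2 (insert('s')): buffer="jejhyswrryszqjys" (len 16), cursors c1@6 c2@11 c3@16, authorship ....11...22...33
After op 3 (insert('t')): buffer="jejhystwrrystzqjyst" (len 19), cursors c1@7 c2@13 c3@19, authorship ....111...222...333
After op 4 (insert('z')): buffer="jejhystzwrrystzzqjystz" (len 22), cursors c1@8 c2@15 c3@22, authorship ....1111...2222...3333
After op 5 (move_left): buffer="jejhystzwrrystzzqjystz" (len 22), cursors c1@7 c2@14 c3@21, authorship ....1111...2222...3333
After op 6 (move_left): buffer="jejhystzwrrystzzqjystz" (len 22), cursors c1@6 c2@13 c3@20, authorship ....1111...2222...3333
After op 7 (add_cursor(3)): buffer="jejhystzwrrystzzqjystz" (len 22), cursors c4@3 c1@6 c2@13 c3@20, authorship ....1111...2222...3333
After op 8 (insert('g')): buffer="jejghysgtzwrrysgtzzqjysgtz" (len 26), cursors c4@4 c1@8 c2@16 c3@24, authorship ...4.11111...22222...33333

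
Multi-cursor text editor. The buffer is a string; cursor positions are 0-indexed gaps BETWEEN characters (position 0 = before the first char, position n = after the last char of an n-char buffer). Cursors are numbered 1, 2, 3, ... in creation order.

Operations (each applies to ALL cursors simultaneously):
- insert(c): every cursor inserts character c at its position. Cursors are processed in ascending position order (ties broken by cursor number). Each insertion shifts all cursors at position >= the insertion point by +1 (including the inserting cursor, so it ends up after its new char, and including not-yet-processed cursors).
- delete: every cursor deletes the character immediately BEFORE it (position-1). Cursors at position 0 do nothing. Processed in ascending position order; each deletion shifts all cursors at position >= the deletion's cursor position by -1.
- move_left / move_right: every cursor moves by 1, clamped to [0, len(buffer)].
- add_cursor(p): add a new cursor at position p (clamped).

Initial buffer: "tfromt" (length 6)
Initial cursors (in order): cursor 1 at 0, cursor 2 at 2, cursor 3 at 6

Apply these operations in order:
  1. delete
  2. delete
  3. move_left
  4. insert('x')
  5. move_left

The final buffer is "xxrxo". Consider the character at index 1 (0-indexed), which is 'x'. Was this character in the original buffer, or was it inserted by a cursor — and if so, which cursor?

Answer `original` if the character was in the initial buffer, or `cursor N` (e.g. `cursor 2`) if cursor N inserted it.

After op 1 (delete): buffer="trom" (len 4), cursors c1@0 c2@1 c3@4, authorship ....
After op 2 (delete): buffer="ro" (len 2), cursors c1@0 c2@0 c3@2, authorship ..
After op 3 (move_left): buffer="ro" (len 2), cursors c1@0 c2@0 c3@1, authorship ..
After op 4 (insert('x')): buffer="xxrxo" (len 5), cursors c1@2 c2@2 c3@4, authorship 12.3.
After op 5 (move_left): buffer="xxrxo" (len 5), cursors c1@1 c2@1 c3@3, authorship 12.3.
Authorship (.=original, N=cursor N): 1 2 . 3 .
Index 1: author = 2

Answer: cursor 2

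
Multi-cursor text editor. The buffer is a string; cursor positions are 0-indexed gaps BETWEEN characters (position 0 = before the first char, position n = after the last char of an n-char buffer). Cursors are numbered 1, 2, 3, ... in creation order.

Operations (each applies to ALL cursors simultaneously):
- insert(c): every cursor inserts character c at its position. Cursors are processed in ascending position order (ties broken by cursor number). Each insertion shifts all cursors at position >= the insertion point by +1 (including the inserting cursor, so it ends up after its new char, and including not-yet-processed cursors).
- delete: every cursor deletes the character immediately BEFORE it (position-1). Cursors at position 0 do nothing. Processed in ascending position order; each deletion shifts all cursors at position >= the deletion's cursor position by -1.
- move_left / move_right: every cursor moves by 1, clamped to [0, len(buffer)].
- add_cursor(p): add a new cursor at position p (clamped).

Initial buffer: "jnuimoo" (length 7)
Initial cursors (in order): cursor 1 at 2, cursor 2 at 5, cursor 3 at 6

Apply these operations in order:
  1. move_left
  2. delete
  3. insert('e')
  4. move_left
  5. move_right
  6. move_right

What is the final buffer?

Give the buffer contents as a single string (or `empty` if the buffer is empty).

After op 1 (move_left): buffer="jnuimoo" (len 7), cursors c1@1 c2@4 c3@5, authorship .......
After op 2 (delete): buffer="nuoo" (len 4), cursors c1@0 c2@2 c3@2, authorship ....
After op 3 (insert('e')): buffer="enueeoo" (len 7), cursors c1@1 c2@5 c3@5, authorship 1..23..
After op 4 (move_left): buffer="enueeoo" (len 7), cursors c1@0 c2@4 c3@4, authorship 1..23..
After op 5 (move_right): buffer="enueeoo" (len 7), cursors c1@1 c2@5 c3@5, authorship 1..23..
After op 6 (move_right): buffer="enueeoo" (len 7), cursors c1@2 c2@6 c3@6, authorship 1..23..

Answer: enueeoo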